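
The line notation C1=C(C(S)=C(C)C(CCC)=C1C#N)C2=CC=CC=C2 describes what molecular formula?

C17H17NS

Heavy atoms from the SMILES: 17 C, 1 N, 1 S.
Implicit hydrogens by atom environment:
  6 × C (aromatic): 1 H each → 6
  6 × C (aromatic): no H
  2 × C: 3 H each → 6
  2 × C: 2 H each → 4
  1 × C: no H
  1 × N: no H
  1 × S: 1 H
  Total hydrogens = 17.
Molecular formula: C17H17NS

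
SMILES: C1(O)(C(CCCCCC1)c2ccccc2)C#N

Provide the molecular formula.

C15H19NO

Heavy atoms from the SMILES: 15 C, 1 N, 1 O.
Implicit hydrogens by atom environment:
  6 × C: 2 H each → 12
  5 × C (aromatic): 1 H each → 5
  2 × C: no H
  1 × C: 1 H
  1 × C (aromatic): no H
  1 × N: no H
  1 × O: 1 H
  Total hydrogens = 19.
Molecular formula: C15H19NO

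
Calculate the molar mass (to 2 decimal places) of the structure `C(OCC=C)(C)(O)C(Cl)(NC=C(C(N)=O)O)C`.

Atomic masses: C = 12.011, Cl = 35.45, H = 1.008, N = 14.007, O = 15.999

Molecular formula: C10H17ClN2O4.
M = 10×12.011 + 1×35.45 + 17×1.008 + 2×14.007 + 4×15.999 = 264.71 g/mol.

264.71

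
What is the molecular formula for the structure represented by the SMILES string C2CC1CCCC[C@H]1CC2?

C10H18

Heavy atoms from the SMILES: 10 C.
Implicit hydrogens by atom environment:
  8 × C: 2 H each → 16
  2 × C: 1 H each → 2
  Total hydrogens = 18.
Molecular formula: C10H18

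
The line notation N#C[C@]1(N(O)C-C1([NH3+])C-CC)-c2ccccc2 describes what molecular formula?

C13H18N3O+

Heavy atoms from the SMILES: 13 C, 3 N, 1 O.
Implicit hydrogens by atom environment:
  5 × C (aromatic): 1 H each → 5
  3 × C: 2 H each → 6
  3 × C: no H
  2 × N: no H
  1 × C: 3 H
  1 × C (aromatic): no H
  1 × N (charge +1): 3 H
  1 × O: 1 H
  Total hydrogens = 18.
Net charge +1.
Molecular formula: C13H18N3O+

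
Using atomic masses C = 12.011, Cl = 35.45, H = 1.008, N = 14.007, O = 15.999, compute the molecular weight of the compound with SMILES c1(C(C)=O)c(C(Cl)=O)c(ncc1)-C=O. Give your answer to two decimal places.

Molecular formula: C9H6ClNO3.
M = 9×12.011 + 1×35.45 + 6×1.008 + 1×14.007 + 3×15.999 = 211.60 g/mol.

211.60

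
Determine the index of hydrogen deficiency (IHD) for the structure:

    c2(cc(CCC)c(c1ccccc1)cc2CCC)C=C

9

Molecular formula from the SMILES: C20H24.
DoU = (2C + 2 + N − H − X)/2 = (2·20 + 2 + 0 − 24 − 0)/2 = 18/2 = 9.
(Structurally: 2 ring(s) + 7 π bond(s) = 9.)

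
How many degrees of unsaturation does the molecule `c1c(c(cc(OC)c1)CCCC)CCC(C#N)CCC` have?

6

Molecular formula from the SMILES: C18H27NO.
DoU = (2C + 2 + N − H − X)/2 = (2·18 + 2 + 1 − 27 − 0)/2 = 12/2 = 6.
(Structurally: 1 ring(s) + 5 π bond(s) = 6.)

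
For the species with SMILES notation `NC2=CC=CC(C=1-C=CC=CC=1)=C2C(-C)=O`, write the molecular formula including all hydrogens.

C14H13NO

Heavy atoms from the SMILES: 14 C, 1 N, 1 O.
Implicit hydrogens by atom environment:
  8 × C (aromatic): 1 H each → 8
  4 × C (aromatic): no H
  1 × C: 3 H
  1 × C: no H
  1 × N: 2 H
  1 × O: no H
  Total hydrogens = 13.
Molecular formula: C14H13NO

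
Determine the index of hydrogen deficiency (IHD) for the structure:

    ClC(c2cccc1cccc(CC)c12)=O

Molecular formula from the SMILES: C13H11ClO.
DoU = (2C + 2 + N − H − X)/2 = (2·13 + 2 + 0 − 11 − 1)/2 = 16/2 = 8.
(Structurally: 2 ring(s) + 6 π bond(s) = 8.)

8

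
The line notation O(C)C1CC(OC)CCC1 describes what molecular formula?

Heavy atoms from the SMILES: 8 C, 2 O.
Implicit hydrogens by atom environment:
  4 × C: 2 H each → 8
  2 × C: 3 H each → 6
  2 × C: 1 H each → 2
  2 × O: no H
  Total hydrogens = 16.
Molecular formula: C8H16O2

C8H16O2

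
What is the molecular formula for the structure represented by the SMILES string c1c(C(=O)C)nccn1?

Heavy atoms from the SMILES: 6 C, 2 N, 1 O.
Implicit hydrogens by atom environment:
  3 × C (aromatic): 1 H each → 3
  2 × N (aromatic): no H
  1 × C: 3 H
  1 × C (aromatic): no H
  1 × C: no H
  1 × O: no H
  Total hydrogens = 6.
Molecular formula: C6H6N2O

C6H6N2O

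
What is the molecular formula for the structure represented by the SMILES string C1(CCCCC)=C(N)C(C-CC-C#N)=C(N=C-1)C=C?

Heavy atoms from the SMILES: 16 C, 3 N.
Implicit hydrogens by atom environment:
  8 × C: 2 H each → 16
  4 × C (aromatic): no H
  1 × C: 3 H
  1 × C (aromatic): 1 H
  1 × C: 1 H
  1 × C: no H
  1 × N: 2 H
  1 × N (aromatic): no H
  1 × N: no H
  Total hydrogens = 23.
Molecular formula: C16H23N3

C16H23N3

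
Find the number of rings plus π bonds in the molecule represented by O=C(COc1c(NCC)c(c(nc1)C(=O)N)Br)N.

Molecular formula from the SMILES: C10H13BrN4O3.
DoU = (2C + 2 + N − H − X)/2 = (2·10 + 2 + 4 − 13 − 1)/2 = 12/2 = 6.
(Structurally: 1 ring(s) + 5 π bond(s) = 6.)

6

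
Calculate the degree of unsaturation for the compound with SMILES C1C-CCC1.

1

Molecular formula from the SMILES: C5H10.
DoU = (2C + 2 + N − H − X)/2 = (2·5 + 2 + 0 − 10 − 0)/2 = 2/2 = 1.
(Structurally: 1 ring(s) + 0 π bond(s) = 1.)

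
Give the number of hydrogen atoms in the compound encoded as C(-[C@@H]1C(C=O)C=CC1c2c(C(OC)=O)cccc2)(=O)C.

16

Hydrogens are implicit in SMILES; fill each atom to its normal valence:
  6 × C: 1 H each → 6
  4 × C (aromatic): 1 H each → 4
  4 × O: no H
  2 × C: 3 H each → 6
  2 × C (aromatic): no H
  2 × C: no H
  Total hydrogens = 16.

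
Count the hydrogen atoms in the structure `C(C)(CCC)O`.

Hydrogens are implicit in SMILES; fill each atom to its normal valence:
  2 × C: 3 H each → 6
  2 × C: 2 H each → 4
  1 × C: 1 H
  1 × O: 1 H
  Total hydrogens = 12.

12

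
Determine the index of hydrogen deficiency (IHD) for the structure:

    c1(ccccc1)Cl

4

Molecular formula from the SMILES: C6H5Cl.
DoU = (2C + 2 + N − H − X)/2 = (2·6 + 2 + 0 − 5 − 1)/2 = 8/2 = 4.
(Structurally: 1 ring(s) + 3 π bond(s) = 4.)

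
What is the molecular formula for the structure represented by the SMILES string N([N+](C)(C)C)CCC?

Heavy atoms from the SMILES: 6 C, 2 N.
Implicit hydrogens by atom environment:
  4 × C: 3 H each → 12
  2 × C: 2 H each → 4
  1 × N: 1 H
  1 × N (charge +1): no H
  Total hydrogens = 17.
Net charge +1.
Molecular formula: C6H17N2+

C6H17N2+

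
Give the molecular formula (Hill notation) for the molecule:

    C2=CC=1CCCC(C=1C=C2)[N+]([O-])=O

C10H11NO2

Heavy atoms from the SMILES: 10 C, 1 N, 2 O.
Implicit hydrogens by atom environment:
  4 × C (aromatic): 1 H each → 4
  3 × C: 2 H each → 6
  2 × C (aromatic): no H
  1 × C: 1 H
  1 × N (charge +1): no H
  1 × O: no H
  1 × O (charge -1): no H
  Total hydrogens = 11.
Molecular formula: C10H11NO2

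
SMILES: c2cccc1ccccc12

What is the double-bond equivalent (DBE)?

Molecular formula from the SMILES: C10H8.
DoU = (2C + 2 + N − H − X)/2 = (2·10 + 2 + 0 − 8 − 0)/2 = 14/2 = 7.
(Structurally: 2 ring(s) + 5 π bond(s) = 7.)

7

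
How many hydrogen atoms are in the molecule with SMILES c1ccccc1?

6

Hydrogens are implicit in SMILES; fill each atom to its normal valence:
  6 × C (aromatic): 1 H each → 6
  Total hydrogens = 6.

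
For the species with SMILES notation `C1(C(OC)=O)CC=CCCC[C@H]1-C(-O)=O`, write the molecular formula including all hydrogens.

Heavy atoms from the SMILES: 11 C, 4 O.
Implicit hydrogens by atom environment:
  4 × C: 2 H each → 8
  4 × C: 1 H each → 4
  3 × O: no H
  2 × C: no H
  1 × C: 3 H
  1 × O: 1 H
  Total hydrogens = 16.
Molecular formula: C11H16O4

C11H16O4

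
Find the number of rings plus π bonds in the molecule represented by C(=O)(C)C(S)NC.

1

Molecular formula from the SMILES: C4H9NOS.
DoU = (2C + 2 + N − H − X)/2 = (2·4 + 2 + 1 − 9 − 0)/2 = 2/2 = 1.
(Structurally: 0 ring(s) + 1 π bond(s) = 1.)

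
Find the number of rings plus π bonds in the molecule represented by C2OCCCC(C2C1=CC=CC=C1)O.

Molecular formula from the SMILES: C12H16O2.
DoU = (2C + 2 + N − H − X)/2 = (2·12 + 2 + 0 − 16 − 0)/2 = 10/2 = 5.
(Structurally: 2 ring(s) + 3 π bond(s) = 5.)

5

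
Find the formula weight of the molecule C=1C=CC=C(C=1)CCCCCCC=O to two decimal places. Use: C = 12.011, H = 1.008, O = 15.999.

Molecular formula: C13H18O.
M = 13×12.011 + 18×1.008 + 1×15.999 = 190.29 g/mol.

190.29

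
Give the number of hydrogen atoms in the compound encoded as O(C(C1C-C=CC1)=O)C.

10

Hydrogens are implicit in SMILES; fill each atom to its normal valence:
  3 × C: 1 H each → 3
  2 × C: 2 H each → 4
  2 × O: no H
  1 × C: 3 H
  1 × C: no H
  Total hydrogens = 10.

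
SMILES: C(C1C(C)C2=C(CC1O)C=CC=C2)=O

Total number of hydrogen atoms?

Hydrogens are implicit in SMILES; fill each atom to its normal valence:
  4 × C (aromatic): 1 H each → 4
  4 × C: 1 H each → 4
  2 × C (aromatic): no H
  1 × C: 3 H
  1 × C: 2 H
  1 × O: 1 H
  1 × O: no H
  Total hydrogens = 14.

14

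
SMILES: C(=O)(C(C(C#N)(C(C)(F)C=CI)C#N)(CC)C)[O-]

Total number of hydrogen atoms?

13

Hydrogens are implicit in SMILES; fill each atom to its normal valence:
  6 × C: no H
  3 × C: 3 H each → 9
  2 × C: 1 H each → 2
  2 × N: no H
  1 × C: 2 H
  1 × F: no H
  1 × I: no H
  1 × O: no H
  1 × O (charge -1): no H
  Total hydrogens = 13.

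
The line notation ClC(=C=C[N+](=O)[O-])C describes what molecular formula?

Heavy atoms from the SMILES: 4 C, 1 Cl, 1 N, 2 O.
Implicit hydrogens by atom environment:
  2 × C: no H
  1 × C: 3 H
  1 × C: 1 H
  1 × Cl: no H
  1 × N (charge +1): no H
  1 × O: no H
  1 × O (charge -1): no H
  Total hydrogens = 4.
Molecular formula: C4H4ClNO2

C4H4ClNO2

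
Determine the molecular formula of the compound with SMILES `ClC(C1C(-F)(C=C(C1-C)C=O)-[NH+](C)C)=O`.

C10H14ClFNO2+

Heavy atoms from the SMILES: 10 C, 1 Cl, 1 F, 1 N, 2 O.
Implicit hydrogens by atom environment:
  4 × C: 1 H each → 4
  3 × C: 3 H each → 9
  3 × C: no H
  2 × O: no H
  1 × Cl: no H
  1 × F: no H
  1 × N (charge +1): 1 H
  Total hydrogens = 14.
Net charge +1.
Molecular formula: C10H14ClFNO2+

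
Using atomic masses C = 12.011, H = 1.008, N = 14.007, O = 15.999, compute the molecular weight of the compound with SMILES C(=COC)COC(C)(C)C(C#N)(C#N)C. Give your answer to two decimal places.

208.26

Molecular formula: C11H16N2O2.
M = 11×12.011 + 16×1.008 + 2×14.007 + 2×15.999 = 208.26 g/mol.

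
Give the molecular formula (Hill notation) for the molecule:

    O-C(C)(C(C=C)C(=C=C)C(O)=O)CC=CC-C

Heavy atoms from the SMILES: 14 C, 3 O.
Implicit hydrogens by atom environment:
  4 × C: 2 H each → 8
  4 × C: 1 H each → 4
  4 × C: no H
  2 × C: 3 H each → 6
  2 × O: 1 H each → 2
  1 × O: no H
  Total hydrogens = 20.
Molecular formula: C14H20O3

C14H20O3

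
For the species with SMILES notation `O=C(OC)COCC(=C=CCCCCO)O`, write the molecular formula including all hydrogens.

Heavy atoms from the SMILES: 11 C, 5 O.
Implicit hydrogens by atom environment:
  6 × C: 2 H each → 12
  3 × C: no H
  3 × O: no H
  2 × O: 1 H each → 2
  1 × C: 3 H
  1 × C: 1 H
  Total hydrogens = 18.
Molecular formula: C11H18O5

C11H18O5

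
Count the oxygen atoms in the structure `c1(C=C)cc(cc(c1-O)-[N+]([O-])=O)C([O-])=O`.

5

The symbol for oxygen appears 5 times in the SMILES.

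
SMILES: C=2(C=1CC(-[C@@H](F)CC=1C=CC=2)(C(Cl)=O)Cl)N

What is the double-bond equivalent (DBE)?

Molecular formula from the SMILES: C11H10Cl2FNO.
DoU = (2C + 2 + N − H − X)/2 = (2·11 + 2 + 1 − 10 − 3)/2 = 12/2 = 6.
(Structurally: 2 ring(s) + 4 π bond(s) = 6.)

6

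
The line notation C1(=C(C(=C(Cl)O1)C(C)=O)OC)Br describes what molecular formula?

Heavy atoms from the SMILES: 1 Br, 7 C, 1 Cl, 3 O.
Implicit hydrogens by atom environment:
  4 × C (aromatic): no H
  2 × C: 3 H each → 6
  2 × O: no H
  1 × Br: no H
  1 × C: no H
  1 × Cl: no H
  1 × O (aromatic): no H
  Total hydrogens = 6.
Molecular formula: C7H6BrClO3

C7H6BrClO3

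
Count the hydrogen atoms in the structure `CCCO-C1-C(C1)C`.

Hydrogens are implicit in SMILES; fill each atom to its normal valence:
  3 × C: 2 H each → 6
  2 × C: 3 H each → 6
  2 × C: 1 H each → 2
  1 × O: no H
  Total hydrogens = 14.

14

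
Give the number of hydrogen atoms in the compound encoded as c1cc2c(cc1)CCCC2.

Hydrogens are implicit in SMILES; fill each atom to its normal valence:
  4 × C: 2 H each → 8
  4 × C (aromatic): 1 H each → 4
  2 × C (aromatic): no H
  Total hydrogens = 12.

12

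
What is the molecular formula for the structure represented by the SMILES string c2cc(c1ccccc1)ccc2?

Heavy atoms from the SMILES: 12 C.
Implicit hydrogens by atom environment:
  10 × C (aromatic): 1 H each → 10
  2 × C (aromatic): no H
  Total hydrogens = 10.
Molecular formula: C12H10

C12H10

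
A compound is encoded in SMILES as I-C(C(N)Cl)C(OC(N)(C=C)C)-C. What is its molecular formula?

C8H16ClIN2O

Heavy atoms from the SMILES: 8 C, 1 Cl, 1 I, 2 N, 1 O.
Implicit hydrogens by atom environment:
  4 × C: 1 H each → 4
  2 × C: 3 H each → 6
  2 × N: 2 H each → 4
  1 × C: 2 H
  1 × C: no H
  1 × Cl: no H
  1 × I: no H
  1 × O: no H
  Total hydrogens = 16.
Molecular formula: C8H16ClIN2O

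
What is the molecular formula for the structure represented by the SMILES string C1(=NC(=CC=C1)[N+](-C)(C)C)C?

Heavy atoms from the SMILES: 9 C, 2 N.
Implicit hydrogens by atom environment:
  4 × C: 3 H each → 12
  3 × C (aromatic): 1 H each → 3
  2 × C (aromatic): no H
  1 × N (aromatic): no H
  1 × N (charge +1): no H
  Total hydrogens = 15.
Net charge +1.
Molecular formula: C9H15N2+

C9H15N2+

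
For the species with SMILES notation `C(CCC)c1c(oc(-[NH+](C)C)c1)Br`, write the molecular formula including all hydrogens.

C10H17BrNO+

Heavy atoms from the SMILES: 1 Br, 10 C, 1 N, 1 O.
Implicit hydrogens by atom environment:
  3 × C: 3 H each → 9
  3 × C: 2 H each → 6
  3 × C (aromatic): no H
  1 × Br: no H
  1 × C (aromatic): 1 H
  1 × N (charge +1): 1 H
  1 × O (aromatic): no H
  Total hydrogens = 17.
Net charge +1.
Molecular formula: C10H17BrNO+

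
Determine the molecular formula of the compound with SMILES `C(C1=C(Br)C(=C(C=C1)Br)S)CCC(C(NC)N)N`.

C12H19Br2N3S

Heavy atoms from the SMILES: 2 Br, 12 C, 3 N, 1 S.
Implicit hydrogens by atom environment:
  4 × C (aromatic): no H
  3 × C: 2 H each → 6
  2 × Br: no H
  2 × C (aromatic): 1 H each → 2
  2 × C: 1 H each → 2
  2 × N: 2 H each → 4
  1 × C: 3 H
  1 × N: 1 H
  1 × S: 1 H
  Total hydrogens = 19.
Molecular formula: C12H19Br2N3S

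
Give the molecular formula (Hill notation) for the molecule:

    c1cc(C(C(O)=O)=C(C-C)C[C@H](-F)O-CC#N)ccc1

Heavy atoms from the SMILES: 15 C, 1 F, 1 N, 3 O.
Implicit hydrogens by atom environment:
  5 × C (aromatic): 1 H each → 5
  4 × C: no H
  3 × C: 2 H each → 6
  2 × O: no H
  1 × C: 3 H
  1 × C: 1 H
  1 × C (aromatic): no H
  1 × F: no H
  1 × N: no H
  1 × O: 1 H
  Total hydrogens = 16.
Molecular formula: C15H16FNO3

C15H16FNO3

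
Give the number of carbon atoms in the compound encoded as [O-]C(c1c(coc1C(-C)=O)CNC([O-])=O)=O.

The symbol for carbon appears 9 times in the SMILES. Lowercase c denotes aromatic carbon and counts toward C.

9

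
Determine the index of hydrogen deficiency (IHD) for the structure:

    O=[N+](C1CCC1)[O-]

Molecular formula from the SMILES: C4H7NO2.
DoU = (2C + 2 + N − H − X)/2 = (2·4 + 2 + 1 − 7 − 0)/2 = 4/2 = 2.
(Structurally: 1 ring(s) + 1 π bond(s) = 2.)

2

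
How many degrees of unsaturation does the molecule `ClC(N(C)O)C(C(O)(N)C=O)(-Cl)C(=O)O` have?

2

Molecular formula from the SMILES: C6H10Cl2N2O5.
DoU = (2C + 2 + N − H − X)/2 = (2·6 + 2 + 2 − 10 − 2)/2 = 4/2 = 2.
(Structurally: 0 ring(s) + 2 π bond(s) = 2.)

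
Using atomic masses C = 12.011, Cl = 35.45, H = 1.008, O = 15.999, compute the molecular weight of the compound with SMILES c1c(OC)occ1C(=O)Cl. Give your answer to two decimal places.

160.55

Molecular formula: C6H5ClO3.
M = 6×12.011 + 1×35.45 + 5×1.008 + 3×15.999 = 160.55 g/mol.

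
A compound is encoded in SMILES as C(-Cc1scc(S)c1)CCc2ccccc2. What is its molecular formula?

Heavy atoms from the SMILES: 14 C, 2 S.
Implicit hydrogens by atom environment:
  7 × C (aromatic): 1 H each → 7
  4 × C: 2 H each → 8
  3 × C (aromatic): no H
  1 × S: 1 H
  1 × S (aromatic): no H
  Total hydrogens = 16.
Molecular formula: C14H16S2

C14H16S2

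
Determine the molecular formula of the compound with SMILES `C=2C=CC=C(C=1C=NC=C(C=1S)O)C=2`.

C11H9NOS

Heavy atoms from the SMILES: 11 C, 1 N, 1 O, 1 S.
Implicit hydrogens by atom environment:
  7 × C (aromatic): 1 H each → 7
  4 × C (aromatic): no H
  1 × N (aromatic): no H
  1 × O: 1 H
  1 × S: 1 H
  Total hydrogens = 9.
Molecular formula: C11H9NOS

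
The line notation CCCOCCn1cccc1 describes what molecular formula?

Heavy atoms from the SMILES: 9 C, 1 N, 1 O.
Implicit hydrogens by atom environment:
  4 × C: 2 H each → 8
  4 × C (aromatic): 1 H each → 4
  1 × C: 3 H
  1 × N (aromatic): no H
  1 × O: no H
  Total hydrogens = 15.
Molecular formula: C9H15NO

C9H15NO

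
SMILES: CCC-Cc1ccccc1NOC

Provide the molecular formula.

Heavy atoms from the SMILES: 11 C, 1 N, 1 O.
Implicit hydrogens by atom environment:
  4 × C (aromatic): 1 H each → 4
  3 × C: 2 H each → 6
  2 × C: 3 H each → 6
  2 × C (aromatic): no H
  1 × N: 1 H
  1 × O: no H
  Total hydrogens = 17.
Molecular formula: C11H17NO

C11H17NO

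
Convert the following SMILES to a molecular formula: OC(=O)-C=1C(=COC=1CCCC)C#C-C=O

Heavy atoms from the SMILES: 12 C, 4 O.
Implicit hydrogens by atom environment:
  3 × C: 2 H each → 6
  3 × C (aromatic): no H
  3 × C: no H
  2 × O: no H
  1 × C: 3 H
  1 × C (aromatic): 1 H
  1 × C: 1 H
  1 × O: 1 H
  1 × O (aromatic): no H
  Total hydrogens = 12.
Molecular formula: C12H12O4

C12H12O4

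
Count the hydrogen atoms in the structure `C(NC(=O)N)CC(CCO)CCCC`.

Hydrogens are implicit in SMILES; fill each atom to its normal valence:
  7 × C: 2 H each → 14
  1 × C: 3 H
  1 × C: 1 H
  1 × C: no H
  1 × N: 2 H
  1 × N: 1 H
  1 × O: 1 H
  1 × O: no H
  Total hydrogens = 22.

22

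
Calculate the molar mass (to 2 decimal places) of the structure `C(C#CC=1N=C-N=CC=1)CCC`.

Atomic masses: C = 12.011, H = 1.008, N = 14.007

160.22

Molecular formula: C10H12N2.
M = 10×12.011 + 12×1.008 + 2×14.007 = 160.22 g/mol.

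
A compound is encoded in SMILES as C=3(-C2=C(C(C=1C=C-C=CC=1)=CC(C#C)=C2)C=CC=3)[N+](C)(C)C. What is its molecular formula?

C21H20N+

Heavy atoms from the SMILES: 21 C, 1 N.
Implicit hydrogens by atom environment:
  10 × C (aromatic): 1 H each → 10
  6 × C (aromatic): no H
  3 × C: 3 H each → 9
  1 × C: 1 H
  1 × C: no H
  1 × N (charge +1): no H
  Total hydrogens = 20.
Net charge +1.
Molecular formula: C21H20N+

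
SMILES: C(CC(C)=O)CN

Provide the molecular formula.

C5H11NO

Heavy atoms from the SMILES: 5 C, 1 N, 1 O.
Implicit hydrogens by atom environment:
  3 × C: 2 H each → 6
  1 × C: 3 H
  1 × C: no H
  1 × N: 2 H
  1 × O: no H
  Total hydrogens = 11.
Molecular formula: C5H11NO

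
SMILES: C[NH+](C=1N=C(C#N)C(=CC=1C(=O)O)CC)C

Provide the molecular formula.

Heavy atoms from the SMILES: 11 C, 3 N, 2 O.
Implicit hydrogens by atom environment:
  4 × C (aromatic): no H
  3 × C: 3 H each → 9
  2 × C: no H
  1 × C: 2 H
  1 × C (aromatic): 1 H
  1 × N (charge +1): 1 H
  1 × N (aromatic): no H
  1 × N: no H
  1 × O: 1 H
  1 × O: no H
  Total hydrogens = 14.
Net charge +1.
Molecular formula: C11H14N3O2+

C11H14N3O2+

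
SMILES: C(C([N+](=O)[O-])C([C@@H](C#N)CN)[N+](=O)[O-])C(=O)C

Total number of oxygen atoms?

5

The symbol for oxygen appears 5 times in the SMILES.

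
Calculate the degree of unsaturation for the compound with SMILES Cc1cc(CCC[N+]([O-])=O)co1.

Molecular formula from the SMILES: C8H11NO3.
DoU = (2C + 2 + N − H − X)/2 = (2·8 + 2 + 1 − 11 − 0)/2 = 8/2 = 4.
(Structurally: 1 ring(s) + 3 π bond(s) = 4.)

4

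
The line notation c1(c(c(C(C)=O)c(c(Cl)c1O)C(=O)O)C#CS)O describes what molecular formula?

C11H7ClO5S

Heavy atoms from the SMILES: 11 C, 1 Cl, 5 O, 1 S.
Implicit hydrogens by atom environment:
  6 × C (aromatic): no H
  4 × C: no H
  3 × O: 1 H each → 3
  2 × O: no H
  1 × C: 3 H
  1 × Cl: no H
  1 × S: 1 H
  Total hydrogens = 7.
Molecular formula: C11H7ClO5S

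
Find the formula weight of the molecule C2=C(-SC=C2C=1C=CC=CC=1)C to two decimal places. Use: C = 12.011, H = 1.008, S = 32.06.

Molecular formula: C11H10S.
M = 11×12.011 + 10×1.008 + 1×32.06 = 174.26 g/mol.

174.26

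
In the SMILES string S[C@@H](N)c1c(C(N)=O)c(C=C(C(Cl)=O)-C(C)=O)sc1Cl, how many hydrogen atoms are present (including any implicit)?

Hydrogens are implicit in SMILES; fill each atom to its normal valence:
  4 × C (aromatic): no H
  4 × C: no H
  3 × O: no H
  2 × C: 1 H each → 2
  2 × Cl: no H
  2 × N: 2 H each → 4
  1 × C: 3 H
  1 × S: 1 H
  1 × S (aromatic): no H
  Total hydrogens = 10.

10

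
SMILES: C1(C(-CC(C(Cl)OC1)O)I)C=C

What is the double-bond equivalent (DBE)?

2

Molecular formula from the SMILES: C8H12ClIO2.
DoU = (2C + 2 + N − H − X)/2 = (2·8 + 2 + 0 − 12 − 2)/2 = 4/2 = 2.
(Structurally: 1 ring(s) + 1 π bond(s) = 2.)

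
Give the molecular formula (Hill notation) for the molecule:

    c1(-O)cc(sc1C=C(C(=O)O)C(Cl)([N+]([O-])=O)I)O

Heavy atoms from the SMILES: 8 C, 1 Cl, 1 I, 1 N, 6 O, 1 S.
Implicit hydrogens by atom environment:
  3 × C (aromatic): no H
  3 × C: no H
  3 × O: 1 H each → 3
  2 × O: no H
  1 × C (aromatic): 1 H
  1 × C: 1 H
  1 × Cl: no H
  1 × I: no H
  1 × N (charge +1): no H
  1 × O (charge -1): no H
  1 × S (aromatic): no H
  Total hydrogens = 5.
Molecular formula: C8H5ClINO6S

C8H5ClINO6S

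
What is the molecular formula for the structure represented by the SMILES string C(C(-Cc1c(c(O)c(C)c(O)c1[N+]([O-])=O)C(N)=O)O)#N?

Heavy atoms from the SMILES: 11 C, 3 N, 6 O.
Implicit hydrogens by atom environment:
  6 × C (aromatic): no H
  3 × O: 1 H each → 3
  2 × C: no H
  2 × O: no H
  1 × C: 3 H
  1 × C: 2 H
  1 × C: 1 H
  1 × N: 2 H
  1 × N (charge +1): no H
  1 × N: no H
  1 × O (charge -1): no H
  Total hydrogens = 11.
Molecular formula: C11H11N3O6

C11H11N3O6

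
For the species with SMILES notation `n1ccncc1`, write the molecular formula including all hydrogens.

C4H4N2

Heavy atoms from the SMILES: 4 C, 2 N.
Implicit hydrogens by atom environment:
  4 × C (aromatic): 1 H each → 4
  2 × N (aromatic): no H
  Total hydrogens = 4.
Molecular formula: C4H4N2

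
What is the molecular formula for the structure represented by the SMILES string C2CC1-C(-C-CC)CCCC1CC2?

C13H24

Heavy atoms from the SMILES: 13 C.
Implicit hydrogens by atom environment:
  9 × C: 2 H each → 18
  3 × C: 1 H each → 3
  1 × C: 3 H
  Total hydrogens = 24.
Molecular formula: C13H24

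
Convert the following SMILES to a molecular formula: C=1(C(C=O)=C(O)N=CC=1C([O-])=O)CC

Heavy atoms from the SMILES: 9 C, 1 N, 4 O.
Implicit hydrogens by atom environment:
  4 × C (aromatic): no H
  2 × O: no H
  1 × C: 3 H
  1 × C: 2 H
  1 × C (aromatic): 1 H
  1 × C: 1 H
  1 × C: no H
  1 × N (aromatic): no H
  1 × O: 1 H
  1 × O (charge -1): no H
  Total hydrogens = 8.
Net charge -1.
Molecular formula: C9H8NO4-

C9H8NO4-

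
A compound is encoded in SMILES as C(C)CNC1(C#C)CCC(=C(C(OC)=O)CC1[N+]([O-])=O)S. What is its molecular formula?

C14H20N2O4S

Heavy atoms from the SMILES: 14 C, 2 N, 4 O, 1 S.
Implicit hydrogens by atom environment:
  5 × C: 2 H each → 10
  5 × C: no H
  3 × O: no H
  2 × C: 3 H each → 6
  2 × C: 1 H each → 2
  1 × N: 1 H
  1 × N (charge +1): no H
  1 × O (charge -1): no H
  1 × S: 1 H
  Total hydrogens = 20.
Molecular formula: C14H20N2O4S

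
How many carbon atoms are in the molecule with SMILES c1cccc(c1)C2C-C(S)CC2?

11

The symbol for carbon appears 11 times in the SMILES. Lowercase c denotes aromatic carbon and counts toward C.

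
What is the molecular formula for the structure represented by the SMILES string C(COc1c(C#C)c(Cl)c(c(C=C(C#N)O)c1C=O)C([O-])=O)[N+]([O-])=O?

Heavy atoms from the SMILES: 15 C, 1 Cl, 2 N, 7 O.
Implicit hydrogens by atom environment:
  6 × C (aromatic): no H
  4 × C: no H
  4 × O: no H
  3 × C: 1 H each → 3
  2 × C: 2 H each → 4
  2 × O (charge -1): no H
  1 × Cl: no H
  1 × N: no H
  1 × N (charge +1): no H
  1 × O: 1 H
  Total hydrogens = 8.
Net charge -1.
Molecular formula: C15H8ClN2O7-

C15H8ClN2O7-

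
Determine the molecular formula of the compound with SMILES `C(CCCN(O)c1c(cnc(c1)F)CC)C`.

C12H19FN2O

Heavy atoms from the SMILES: 12 C, 1 F, 2 N, 1 O.
Implicit hydrogens by atom environment:
  5 × C: 2 H each → 10
  3 × C (aromatic): no H
  2 × C: 3 H each → 6
  2 × C (aromatic): 1 H each → 2
  1 × F: no H
  1 × N (aromatic): no H
  1 × N: no H
  1 × O: 1 H
  Total hydrogens = 19.
Molecular formula: C12H19FN2O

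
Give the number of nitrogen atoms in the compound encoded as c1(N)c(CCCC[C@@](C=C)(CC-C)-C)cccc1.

1

The symbol for nitrogen appears 1 time in the SMILES.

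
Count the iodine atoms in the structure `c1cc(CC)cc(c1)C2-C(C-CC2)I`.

The symbol for iodine appears 1 time in the SMILES.

1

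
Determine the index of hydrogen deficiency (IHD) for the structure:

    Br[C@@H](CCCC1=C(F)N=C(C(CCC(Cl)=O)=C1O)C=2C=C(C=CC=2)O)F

9

Molecular formula from the SMILES: C18H17BrClF2NO3.
DoU = (2C + 2 + N − H − X)/2 = (2·18 + 2 + 1 − 17 − 4)/2 = 18/2 = 9.
(Structurally: 2 ring(s) + 7 π bond(s) = 9.)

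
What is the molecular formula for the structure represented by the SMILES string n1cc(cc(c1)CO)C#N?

C7H6N2O

Heavy atoms from the SMILES: 7 C, 2 N, 1 O.
Implicit hydrogens by atom environment:
  3 × C (aromatic): 1 H each → 3
  2 × C (aromatic): no H
  1 × C: 2 H
  1 × C: no H
  1 × N (aromatic): no H
  1 × N: no H
  1 × O: 1 H
  Total hydrogens = 6.
Molecular formula: C7H6N2O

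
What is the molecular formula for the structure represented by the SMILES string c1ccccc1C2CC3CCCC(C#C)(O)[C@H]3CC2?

Heavy atoms from the SMILES: 18 C, 1 O.
Implicit hydrogens by atom environment:
  6 × C: 2 H each → 12
  5 × C (aromatic): 1 H each → 5
  4 × C: 1 H each → 4
  2 × C: no H
  1 × C (aromatic): no H
  1 × O: 1 H
  Total hydrogens = 22.
Molecular formula: C18H22O

C18H22O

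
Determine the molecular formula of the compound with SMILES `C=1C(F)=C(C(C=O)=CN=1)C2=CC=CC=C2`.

C12H8FNO

Heavy atoms from the SMILES: 12 C, 1 F, 1 N, 1 O.
Implicit hydrogens by atom environment:
  7 × C (aromatic): 1 H each → 7
  4 × C (aromatic): no H
  1 × C: 1 H
  1 × F: no H
  1 × N (aromatic): no H
  1 × O: no H
  Total hydrogens = 8.
Molecular formula: C12H8FNO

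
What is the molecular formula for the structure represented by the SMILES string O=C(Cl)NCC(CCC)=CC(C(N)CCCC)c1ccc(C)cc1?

C20H31ClN2O

Heavy atoms from the SMILES: 20 C, 1 Cl, 2 N, 1 O.
Implicit hydrogens by atom environment:
  6 × C: 2 H each → 12
  4 × C (aromatic): 1 H each → 4
  3 × C: 3 H each → 9
  3 × C: 1 H each → 3
  2 × C: no H
  2 × C (aromatic): no H
  1 × Cl: no H
  1 × N: 2 H
  1 × N: 1 H
  1 × O: no H
  Total hydrogens = 31.
Molecular formula: C20H31ClN2O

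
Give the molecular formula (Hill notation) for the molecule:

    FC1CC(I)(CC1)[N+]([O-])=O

C5H7FINO2

Heavy atoms from the SMILES: 5 C, 1 F, 1 I, 1 N, 2 O.
Implicit hydrogens by atom environment:
  3 × C: 2 H each → 6
  1 × C: 1 H
  1 × C: no H
  1 × F: no H
  1 × I: no H
  1 × N (charge +1): no H
  1 × O: no H
  1 × O (charge -1): no H
  Total hydrogens = 7.
Molecular formula: C5H7FINO2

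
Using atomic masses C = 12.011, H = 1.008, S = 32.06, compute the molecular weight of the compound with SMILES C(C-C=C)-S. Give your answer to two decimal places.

Molecular formula: C4H8S.
M = 4×12.011 + 8×1.008 + 1×32.06 = 88.17 g/mol.

88.17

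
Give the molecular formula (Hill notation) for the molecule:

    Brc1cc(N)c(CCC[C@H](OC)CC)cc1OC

C14H22BrNO2

Heavy atoms from the SMILES: 1 Br, 14 C, 1 N, 2 O.
Implicit hydrogens by atom environment:
  4 × C: 2 H each → 8
  4 × C (aromatic): no H
  3 × C: 3 H each → 9
  2 × C (aromatic): 1 H each → 2
  2 × O: no H
  1 × Br: no H
  1 × C: 1 H
  1 × N: 2 H
  Total hydrogens = 22.
Molecular formula: C14H22BrNO2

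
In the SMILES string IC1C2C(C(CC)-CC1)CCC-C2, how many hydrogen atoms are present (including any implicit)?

Hydrogens are implicit in SMILES; fill each atom to its normal valence:
  7 × C: 2 H each → 14
  4 × C: 1 H each → 4
  1 × C: 3 H
  1 × I: no H
  Total hydrogens = 21.

21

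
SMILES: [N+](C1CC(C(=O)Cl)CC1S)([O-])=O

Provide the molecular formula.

Heavy atoms from the SMILES: 6 C, 1 Cl, 1 N, 3 O, 1 S.
Implicit hydrogens by atom environment:
  3 × C: 1 H each → 3
  2 × C: 2 H each → 4
  2 × O: no H
  1 × C: no H
  1 × Cl: no H
  1 × N (charge +1): no H
  1 × O (charge -1): no H
  1 × S: 1 H
  Total hydrogens = 8.
Molecular formula: C6H8ClNO3S

C6H8ClNO3S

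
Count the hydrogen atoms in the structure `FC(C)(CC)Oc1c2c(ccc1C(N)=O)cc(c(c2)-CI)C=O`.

Hydrogens are implicit in SMILES; fill each atom to its normal valence:
  6 × C (aromatic): no H
  4 × C (aromatic): 1 H each → 4
  3 × O: no H
  2 × C: 3 H each → 6
  2 × C: 2 H each → 4
  2 × C: no H
  1 × C: 1 H
  1 × F: no H
  1 × I: no H
  1 × N: 2 H
  Total hydrogens = 17.

17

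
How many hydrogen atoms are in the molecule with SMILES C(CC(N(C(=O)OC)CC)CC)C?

21

Hydrogens are implicit in SMILES; fill each atom to its normal valence:
  4 × C: 3 H each → 12
  4 × C: 2 H each → 8
  2 × O: no H
  1 × C: 1 H
  1 × C: no H
  1 × N: no H
  Total hydrogens = 21.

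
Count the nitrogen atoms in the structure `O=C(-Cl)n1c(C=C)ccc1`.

1

The symbol for nitrogen appears 1 time in the SMILES.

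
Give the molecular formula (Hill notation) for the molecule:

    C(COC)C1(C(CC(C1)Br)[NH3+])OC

Heavy atoms from the SMILES: 1 Br, 9 C, 1 N, 2 O.
Implicit hydrogens by atom environment:
  4 × C: 2 H each → 8
  2 × C: 3 H each → 6
  2 × C: 1 H each → 2
  2 × O: no H
  1 × Br: no H
  1 × C: no H
  1 × N (charge +1): 3 H
  Total hydrogens = 19.
Net charge +1.
Molecular formula: C9H19BrNO2+

C9H19BrNO2+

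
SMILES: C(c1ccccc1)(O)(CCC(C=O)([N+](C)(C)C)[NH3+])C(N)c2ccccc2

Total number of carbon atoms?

21

The symbol for carbon appears 21 times in the SMILES. Lowercase c denotes aromatic carbon and counts toward C.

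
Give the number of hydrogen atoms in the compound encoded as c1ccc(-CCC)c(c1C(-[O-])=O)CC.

Hydrogens are implicit in SMILES; fill each atom to its normal valence:
  3 × C: 2 H each → 6
  3 × C (aromatic): 1 H each → 3
  3 × C (aromatic): no H
  2 × C: 3 H each → 6
  1 × C: no H
  1 × O: no H
  1 × O (charge -1): no H
  Total hydrogens = 15.

15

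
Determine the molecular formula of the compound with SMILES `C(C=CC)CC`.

Heavy atoms from the SMILES: 6 C.
Implicit hydrogens by atom environment:
  2 × C: 3 H each → 6
  2 × C: 2 H each → 4
  2 × C: 1 H each → 2
  Total hydrogens = 12.
Molecular formula: C6H12

C6H12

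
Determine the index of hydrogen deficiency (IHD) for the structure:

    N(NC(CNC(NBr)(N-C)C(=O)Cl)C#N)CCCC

Molecular formula from the SMILES: C10H20BrClN6O.
DoU = (2C + 2 + N − H − X)/2 = (2·10 + 2 + 6 − 20 − 2)/2 = 6/2 = 3.
(Structurally: 0 ring(s) + 3 π bond(s) = 3.)

3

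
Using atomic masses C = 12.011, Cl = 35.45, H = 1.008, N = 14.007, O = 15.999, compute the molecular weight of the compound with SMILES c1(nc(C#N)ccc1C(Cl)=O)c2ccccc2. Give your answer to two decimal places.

Molecular formula: C13H7ClN2O.
M = 13×12.011 + 1×35.45 + 7×1.008 + 2×14.007 + 1×15.999 = 242.66 g/mol.

242.66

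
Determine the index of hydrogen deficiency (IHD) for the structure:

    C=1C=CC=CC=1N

Molecular formula from the SMILES: C6H7N.
DoU = (2C + 2 + N − H − X)/2 = (2·6 + 2 + 1 − 7 − 0)/2 = 8/2 = 4.
(Structurally: 1 ring(s) + 3 π bond(s) = 4.)

4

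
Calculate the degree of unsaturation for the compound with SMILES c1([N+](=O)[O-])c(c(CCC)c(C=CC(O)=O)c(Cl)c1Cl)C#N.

9

Molecular formula from the SMILES: C13H10Cl2N2O4.
DoU = (2C + 2 + N − H − X)/2 = (2·13 + 2 + 2 − 10 − 2)/2 = 18/2 = 9.
(Structurally: 1 ring(s) + 8 π bond(s) = 9.)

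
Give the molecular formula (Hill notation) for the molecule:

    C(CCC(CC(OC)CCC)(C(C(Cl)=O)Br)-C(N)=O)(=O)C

Heavy atoms from the SMILES: 1 Br, 14 C, 1 Cl, 1 N, 4 O.
Implicit hydrogens by atom environment:
  5 × C: 2 H each → 10
  4 × C: no H
  4 × O: no H
  3 × C: 3 H each → 9
  2 × C: 1 H each → 2
  1 × Br: no H
  1 × Cl: no H
  1 × N: 2 H
  Total hydrogens = 23.
Molecular formula: C14H23BrClNO4

C14H23BrClNO4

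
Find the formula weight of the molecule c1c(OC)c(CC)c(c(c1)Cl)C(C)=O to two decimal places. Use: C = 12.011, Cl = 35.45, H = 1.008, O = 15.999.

Molecular formula: C11H13ClO2.
M = 11×12.011 + 1×35.45 + 13×1.008 + 2×15.999 = 212.67 g/mol.

212.67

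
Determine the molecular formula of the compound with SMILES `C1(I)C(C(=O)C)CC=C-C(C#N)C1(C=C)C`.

C13H16INO

Heavy atoms from the SMILES: 13 C, 1 I, 1 N, 1 O.
Implicit hydrogens by atom environment:
  6 × C: 1 H each → 6
  3 × C: no H
  2 × C: 3 H each → 6
  2 × C: 2 H each → 4
  1 × I: no H
  1 × N: no H
  1 × O: no H
  Total hydrogens = 16.
Molecular formula: C13H16INO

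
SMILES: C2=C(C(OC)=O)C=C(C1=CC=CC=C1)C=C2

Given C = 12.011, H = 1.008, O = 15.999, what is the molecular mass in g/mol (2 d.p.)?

Molecular formula: C14H12O2.
M = 14×12.011 + 12×1.008 + 2×15.999 = 212.25 g/mol.

212.25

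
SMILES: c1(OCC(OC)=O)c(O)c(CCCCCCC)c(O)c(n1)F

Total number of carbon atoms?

The symbol for carbon appears 15 times in the SMILES. Lowercase c denotes aromatic carbon and counts toward C.

15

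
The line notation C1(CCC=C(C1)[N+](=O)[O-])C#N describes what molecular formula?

Heavy atoms from the SMILES: 7 C, 2 N, 2 O.
Implicit hydrogens by atom environment:
  3 × C: 2 H each → 6
  2 × C: 1 H each → 2
  2 × C: no H
  1 × N (charge +1): no H
  1 × N: no H
  1 × O: no H
  1 × O (charge -1): no H
  Total hydrogens = 8.
Molecular formula: C7H8N2O2

C7H8N2O2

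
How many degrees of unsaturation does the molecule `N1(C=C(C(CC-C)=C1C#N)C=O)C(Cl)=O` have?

7

Molecular formula from the SMILES: C10H9ClN2O2.
DoU = (2C + 2 + N − H − X)/2 = (2·10 + 2 + 2 − 9 − 1)/2 = 14/2 = 7.
(Structurally: 1 ring(s) + 6 π bond(s) = 7.)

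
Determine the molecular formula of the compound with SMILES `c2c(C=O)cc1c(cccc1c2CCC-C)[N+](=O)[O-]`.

Heavy atoms from the SMILES: 15 C, 1 N, 3 O.
Implicit hydrogens by atom environment:
  5 × C (aromatic): 1 H each → 5
  5 × C (aromatic): no H
  3 × C: 2 H each → 6
  2 × O: no H
  1 × C: 3 H
  1 × C: 1 H
  1 × N (charge +1): no H
  1 × O (charge -1): no H
  Total hydrogens = 15.
Molecular formula: C15H15NO3

C15H15NO3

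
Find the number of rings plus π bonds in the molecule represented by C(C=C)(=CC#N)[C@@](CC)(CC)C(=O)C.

Molecular formula from the SMILES: C12H17NO.
DoU = (2C + 2 + N − H − X)/2 = (2·12 + 2 + 1 − 17 − 0)/2 = 10/2 = 5.
(Structurally: 0 ring(s) + 5 π bond(s) = 5.)

5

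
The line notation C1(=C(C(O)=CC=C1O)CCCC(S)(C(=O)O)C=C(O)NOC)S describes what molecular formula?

Heavy atoms from the SMILES: 14 C, 1 N, 6 O, 2 S.
Implicit hydrogens by atom environment:
  4 × C (aromatic): no H
  4 × O: 1 H each → 4
  3 × C: 2 H each → 6
  3 × C: no H
  2 × C (aromatic): 1 H each → 2
  2 × O: no H
  2 × S: 1 H each → 2
  1 × C: 3 H
  1 × C: 1 H
  1 × N: 1 H
  Total hydrogens = 19.
Molecular formula: C14H19NO6S2

C14H19NO6S2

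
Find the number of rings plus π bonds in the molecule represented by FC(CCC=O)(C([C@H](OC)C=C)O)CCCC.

Molecular formula from the SMILES: C13H23FO3.
DoU = (2C + 2 + N − H − X)/2 = (2·13 + 2 + 0 − 23 − 1)/2 = 4/2 = 2.
(Structurally: 0 ring(s) + 2 π bond(s) = 2.)

2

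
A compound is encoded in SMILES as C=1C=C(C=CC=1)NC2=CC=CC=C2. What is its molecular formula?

Heavy atoms from the SMILES: 12 C, 1 N.
Implicit hydrogens by atom environment:
  10 × C (aromatic): 1 H each → 10
  2 × C (aromatic): no H
  1 × N: 1 H
  Total hydrogens = 11.
Molecular formula: C12H11N

C12H11N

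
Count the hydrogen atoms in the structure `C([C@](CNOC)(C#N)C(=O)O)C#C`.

Hydrogens are implicit in SMILES; fill each atom to its normal valence:
  4 × C: no H
  2 × C: 2 H each → 4
  2 × O: no H
  1 × C: 3 H
  1 × C: 1 H
  1 × N: 1 H
  1 × N: no H
  1 × O: 1 H
  Total hydrogens = 10.

10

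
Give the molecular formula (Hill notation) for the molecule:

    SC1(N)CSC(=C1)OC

C5H9NOS2

Heavy atoms from the SMILES: 5 C, 1 N, 1 O, 2 S.
Implicit hydrogens by atom environment:
  2 × C: no H
  1 × C: 3 H
  1 × C: 2 H
  1 × C: 1 H
  1 × N: 2 H
  1 × O: no H
  1 × S: 1 H
  1 × S: no H
  Total hydrogens = 9.
Molecular formula: C5H9NOS2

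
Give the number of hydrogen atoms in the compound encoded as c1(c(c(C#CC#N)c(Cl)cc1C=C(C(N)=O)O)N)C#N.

7

Hydrogens are implicit in SMILES; fill each atom to its normal valence:
  6 × C: no H
  5 × C (aromatic): no H
  2 × N: 2 H each → 4
  2 × N: no H
  1 × C (aromatic): 1 H
  1 × C: 1 H
  1 × Cl: no H
  1 × O: 1 H
  1 × O: no H
  Total hydrogens = 7.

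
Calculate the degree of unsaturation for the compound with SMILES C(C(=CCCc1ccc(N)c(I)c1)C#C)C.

Molecular formula from the SMILES: C14H16IN.
DoU = (2C + 2 + N − H − X)/2 = (2·14 + 2 + 1 − 16 − 1)/2 = 14/2 = 7.
(Structurally: 1 ring(s) + 6 π bond(s) = 7.)

7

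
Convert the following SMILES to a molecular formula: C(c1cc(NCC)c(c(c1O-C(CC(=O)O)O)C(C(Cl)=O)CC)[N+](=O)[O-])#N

C16H18ClN3O7

Heavy atoms from the SMILES: 16 C, 1 Cl, 3 N, 7 O.
Implicit hydrogens by atom environment:
  5 × C (aromatic): no H
  4 × O: no H
  3 × C: 2 H each → 6
  3 × C: no H
  2 × C: 3 H each → 6
  2 × C: 1 H each → 2
  2 × O: 1 H each → 2
  1 × C (aromatic): 1 H
  1 × Cl: no H
  1 × N: 1 H
  1 × N: no H
  1 × N (charge +1): no H
  1 × O (charge -1): no H
  Total hydrogens = 18.
Molecular formula: C16H18ClN3O7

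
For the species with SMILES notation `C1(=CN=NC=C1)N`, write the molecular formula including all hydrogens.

Heavy atoms from the SMILES: 4 C, 3 N.
Implicit hydrogens by atom environment:
  3 × C (aromatic): 1 H each → 3
  2 × N (aromatic): no H
  1 × C (aromatic): no H
  1 × N: 2 H
  Total hydrogens = 5.
Molecular formula: C4H5N3

C4H5N3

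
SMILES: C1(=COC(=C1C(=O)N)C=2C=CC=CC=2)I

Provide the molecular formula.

C11H8INO2

Heavy atoms from the SMILES: 11 C, 1 I, 1 N, 2 O.
Implicit hydrogens by atom environment:
  6 × C (aromatic): 1 H each → 6
  4 × C (aromatic): no H
  1 × C: no H
  1 × I: no H
  1 × N: 2 H
  1 × O (aromatic): no H
  1 × O: no H
  Total hydrogens = 8.
Molecular formula: C11H8INO2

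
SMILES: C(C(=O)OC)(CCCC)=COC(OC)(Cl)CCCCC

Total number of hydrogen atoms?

Hydrogens are implicit in SMILES; fill each atom to its normal valence:
  7 × C: 2 H each → 14
  4 × C: 3 H each → 12
  4 × O: no H
  3 × C: no H
  1 × C: 1 H
  1 × Cl: no H
  Total hydrogens = 27.

27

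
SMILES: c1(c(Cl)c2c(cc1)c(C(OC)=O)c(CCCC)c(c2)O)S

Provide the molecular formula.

Heavy atoms from the SMILES: 16 C, 1 Cl, 3 O, 1 S.
Implicit hydrogens by atom environment:
  7 × C (aromatic): no H
  3 × C: 2 H each → 6
  3 × C (aromatic): 1 H each → 3
  2 × C: 3 H each → 6
  2 × O: no H
  1 × C: no H
  1 × Cl: no H
  1 × O: 1 H
  1 × S: 1 H
  Total hydrogens = 17.
Molecular formula: C16H17ClO3S

C16H17ClO3S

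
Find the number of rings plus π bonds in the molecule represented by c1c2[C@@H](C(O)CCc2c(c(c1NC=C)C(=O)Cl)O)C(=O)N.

Molecular formula from the SMILES: C14H15ClN2O4.
DoU = (2C + 2 + N − H − X)/2 = (2·14 + 2 + 2 − 15 − 1)/2 = 16/2 = 8.
(Structurally: 2 ring(s) + 6 π bond(s) = 8.)

8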